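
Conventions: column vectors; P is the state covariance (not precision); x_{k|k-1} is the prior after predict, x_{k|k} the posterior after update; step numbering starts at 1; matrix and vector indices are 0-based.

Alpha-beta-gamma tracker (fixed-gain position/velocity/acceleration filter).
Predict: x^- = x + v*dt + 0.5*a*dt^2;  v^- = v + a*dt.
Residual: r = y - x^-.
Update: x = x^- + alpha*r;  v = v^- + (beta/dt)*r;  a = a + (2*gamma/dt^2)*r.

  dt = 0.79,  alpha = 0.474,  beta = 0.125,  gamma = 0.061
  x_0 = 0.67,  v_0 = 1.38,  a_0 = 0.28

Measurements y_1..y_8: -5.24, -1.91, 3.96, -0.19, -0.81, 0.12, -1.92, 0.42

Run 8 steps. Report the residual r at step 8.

step 1: x_pred=1.8476  r=-7.0876  x^+=-1.5119  v^+=0.4797  a^+=-1.1055
step 2: x_pred=-1.4779  r=-0.4321  x^+=-1.6827  v^+=-0.4620  a^+=-1.1900
step 3: x_pred=-2.4190  r=6.3790  x^+=0.6047  v^+=-0.3927  a^+=0.0570
step 4: x_pred=0.3122  r=-0.5022  x^+=0.0742  v^+=-0.4271  a^+=-0.0412
step 5: x_pred=-0.2761  r=-0.5339  x^+=-0.5292  v^+=-0.5441  a^+=-0.1455
step 6: x_pred=-1.0044  r=1.1244  x^+=-0.4714  v^+=-0.4812  a^+=0.0743
step 7: x_pred=-0.8284  r=-1.0916  x^+=-1.3458  v^+=-0.5952  a^+=-0.1391
step 8: x_pred=-1.8594  r=2.2794  x^+=-0.7790  v^+=-0.3444  a^+=0.3065

resid = 2.2794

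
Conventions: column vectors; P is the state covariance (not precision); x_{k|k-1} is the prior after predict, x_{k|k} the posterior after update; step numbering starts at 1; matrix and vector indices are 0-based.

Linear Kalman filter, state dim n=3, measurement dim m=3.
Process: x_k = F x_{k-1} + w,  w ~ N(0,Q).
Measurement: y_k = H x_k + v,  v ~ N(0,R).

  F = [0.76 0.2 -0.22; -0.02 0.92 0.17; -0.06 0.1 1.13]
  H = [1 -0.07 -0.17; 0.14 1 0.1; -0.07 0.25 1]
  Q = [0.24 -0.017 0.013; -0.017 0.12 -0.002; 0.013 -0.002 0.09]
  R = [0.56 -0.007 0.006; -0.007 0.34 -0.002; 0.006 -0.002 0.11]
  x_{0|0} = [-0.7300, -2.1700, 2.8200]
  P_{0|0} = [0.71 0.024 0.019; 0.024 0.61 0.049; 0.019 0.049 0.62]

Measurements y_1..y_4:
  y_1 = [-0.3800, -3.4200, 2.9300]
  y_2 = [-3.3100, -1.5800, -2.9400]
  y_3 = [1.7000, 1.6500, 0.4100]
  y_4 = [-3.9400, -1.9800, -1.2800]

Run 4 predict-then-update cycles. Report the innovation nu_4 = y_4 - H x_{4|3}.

step 1: x^-=[-1.6092, -1.5024, 3.0134]  P^-=[0.7011 0.0722 -0.1332; 0.0722 0.6688 0.2239; -0.1332 0.2239 0.8985]  S=[1.3309 0.0508 -0.3491; 0.0508 1.0928 0.4574; -0.3491 0.4574 1.1818]  K=[0.5256 0.1342 -0.0357; -0.0090 0.6045 0.0900; -0.0009 -0.0849 0.8481]  nu=[1.6363, -1.9937, 0.1796]  x^+=[-1.0232, -2.7061, 3.3335]  P^+=[0.2965 -0.0015 0.0201; -0.0015 0.2100 -0.0440; 0.0201 -0.0440 0.1059]
step 2: x^-=[-2.0522, -1.9024, 3.5577]  P^-=[0.4215 0.0222 -0.0142; 0.0222 0.2871 -0.0090; -0.0142 -0.0090 0.2157]  S=[0.9906 0.0508 -0.0729; 0.0508 0.6415 0.0753; -0.0729 0.0753 0.3424]  K=[0.4182 0.0964 -0.0436; -0.0132 0.4428 0.0785; -0.0007 -0.0585 0.6390]  nu=[-0.7861, 0.2540, -6.1657]  x^+=[-2.0878, -2.2638, -0.3964]  P^+=[0.2355 -0.0045 0.0151; -0.0045 0.1542 -0.0312; 0.0151 -0.0312 0.0793]
step 3: x^-=[-1.9523, -2.1084, -0.5490]  P^-=[0.3823 0.0090 -0.0078; 0.0090 0.2432 -0.0055; -0.0078 -0.0055 0.1845]  S=[0.9501 0.0356 -0.0614; 0.0356 0.5938 0.0665; -0.0614 0.0665 0.3096]  K=[0.3971 0.0850 -0.0440; -0.0170 0.4021 0.0868; -0.0001 -0.0476 0.6035]  nu=[3.4114, 4.0866, 1.3494]  x^+=[-0.3094, -0.4058, 0.0705]  P^+=[0.2236 -0.0065 0.0147; -0.0065 0.1403 -0.0269; 0.0147 -0.0269 0.0742]
step 4: x^-=[-0.3318, -0.3551, 0.0577]  P^-=[0.3738 0.0046 -0.0060; 0.0046 0.2327 -0.0031; -0.0060 -0.0031 0.1790]  S=[0.9414 0.0306 -0.0592; 0.0306 0.5823 0.0663; -0.0592 0.0663 0.3045]  K=[0.3925 0.0810 -0.0431; -0.0189 0.3908 0.0911; 0.0005 -0.0439 0.5963]  nu=[-3.6232, -1.5842, -1.2721]  x^+=[-1.8272, -1.0218, -0.6332]  P^+=[0.2209 -0.0075 0.0148; -0.0075 0.1364 -0.0255; 0.0148 -0.0255 0.0731]

innov = [-3.6232, -1.5842, -1.2721]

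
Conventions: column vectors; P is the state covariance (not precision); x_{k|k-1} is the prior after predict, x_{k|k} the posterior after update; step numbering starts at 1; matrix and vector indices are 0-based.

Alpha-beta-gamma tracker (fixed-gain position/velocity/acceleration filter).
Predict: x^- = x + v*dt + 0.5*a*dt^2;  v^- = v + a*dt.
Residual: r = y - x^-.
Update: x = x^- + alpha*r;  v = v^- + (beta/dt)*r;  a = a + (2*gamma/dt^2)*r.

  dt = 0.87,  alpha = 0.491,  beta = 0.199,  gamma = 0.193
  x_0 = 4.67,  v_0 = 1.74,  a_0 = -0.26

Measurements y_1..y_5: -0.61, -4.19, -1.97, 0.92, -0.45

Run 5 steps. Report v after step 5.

step 1: x_pred=6.0854  r=-6.6954  x^+=2.7980  v^+=-0.0177  a^+=-3.6745
step 2: x_pred=1.3920  r=-5.5820  x^+=-1.3488  v^+=-4.4913  a^+=-6.5212
step 3: x_pred=-7.7241  r=5.7541  x^+=-4.8988  v^+=-8.8485  a^+=-3.5867
step 4: x_pred=-13.9544  r=14.8744  x^+=-6.6511  v^+=-8.5666  a^+=3.9989
step 5: x_pred=-12.5907  r=12.1407  x^+=-6.6296  v^+=-2.3106  a^+=10.1903

v_post = -2.3106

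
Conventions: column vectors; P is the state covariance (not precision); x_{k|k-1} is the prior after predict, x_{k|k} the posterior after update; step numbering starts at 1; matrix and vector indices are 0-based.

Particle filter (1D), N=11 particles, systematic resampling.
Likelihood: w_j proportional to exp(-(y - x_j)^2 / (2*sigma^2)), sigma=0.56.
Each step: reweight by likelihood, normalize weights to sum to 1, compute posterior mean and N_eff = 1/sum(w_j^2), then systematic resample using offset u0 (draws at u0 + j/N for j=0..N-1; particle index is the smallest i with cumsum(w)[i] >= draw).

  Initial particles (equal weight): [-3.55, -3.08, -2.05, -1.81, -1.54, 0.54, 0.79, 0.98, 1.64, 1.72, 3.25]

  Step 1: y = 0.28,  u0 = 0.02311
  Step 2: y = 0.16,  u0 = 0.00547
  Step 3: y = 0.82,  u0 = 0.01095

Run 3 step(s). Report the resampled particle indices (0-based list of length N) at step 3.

step 1: w=[0.0000, 0.0000, 0.0001, 0.0004, 0.0024, 0.4252, 0.3128, 0.2168, 0.0248, 0.0174, 0.0000]  mean=0.7551  Neff=3.0617  idx=[5, 5, 5, 5, 5, 6, 6, 6, 7, 7, 7]
step 2: w=[0.1205, 0.1205, 0.1205, 0.1205, 0.1205, 0.0806, 0.0806, 0.0806, 0.0519, 0.0519, 0.0519]  mean=0.6690  Neff=9.9832  idx=[0, 0, 1, 2, 3, 3, 4, 5, 6, 7, 9]
step 3: w=[0.0871, 0.0871, 0.0871, 0.0871, 0.0871, 0.0871, 0.0871, 0.0985, 0.0985, 0.0985, 0.0947]  mean=0.6556  Neff=10.9648  idx=[0, 1, 2, 3, 4, 5, 6, 7, 8, 9, 10]

resampled_idx = [0, 1, 2, 3, 4, 5, 6, 7, 8, 9, 10]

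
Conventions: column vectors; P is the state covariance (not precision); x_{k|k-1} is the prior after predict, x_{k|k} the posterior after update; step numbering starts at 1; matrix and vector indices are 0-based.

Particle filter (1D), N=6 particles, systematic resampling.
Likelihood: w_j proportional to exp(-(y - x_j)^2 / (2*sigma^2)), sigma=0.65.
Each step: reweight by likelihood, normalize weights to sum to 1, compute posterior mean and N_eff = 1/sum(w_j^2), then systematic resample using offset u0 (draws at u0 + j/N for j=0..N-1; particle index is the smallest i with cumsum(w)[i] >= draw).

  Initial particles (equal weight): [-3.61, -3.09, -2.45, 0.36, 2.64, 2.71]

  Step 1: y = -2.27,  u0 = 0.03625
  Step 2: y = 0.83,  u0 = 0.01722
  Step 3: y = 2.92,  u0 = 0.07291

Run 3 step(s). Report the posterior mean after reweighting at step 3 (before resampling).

step 1: w=[0.0779, 0.2943, 0.6276, 0.0002, 0.0000, 0.0000]  mean=-2.7282  Neff=2.0551  idx=[0, 1, 1, 2, 2, 2]
step 2: w=[0.0000, 0.0014, 0.0014, 0.3324, 0.3324, 0.3324]  mean=-2.4518  Neff=3.0172  idx=[3, 3, 4, 4, 5, 5]
step 3: w=[0.1667, 0.1667, 0.1667, 0.1667, 0.1667, 0.1667]  mean=-2.4500  Neff=6.0000  idx=[0, 1, 2, 3, 4, 5]

post_mean = -2.4500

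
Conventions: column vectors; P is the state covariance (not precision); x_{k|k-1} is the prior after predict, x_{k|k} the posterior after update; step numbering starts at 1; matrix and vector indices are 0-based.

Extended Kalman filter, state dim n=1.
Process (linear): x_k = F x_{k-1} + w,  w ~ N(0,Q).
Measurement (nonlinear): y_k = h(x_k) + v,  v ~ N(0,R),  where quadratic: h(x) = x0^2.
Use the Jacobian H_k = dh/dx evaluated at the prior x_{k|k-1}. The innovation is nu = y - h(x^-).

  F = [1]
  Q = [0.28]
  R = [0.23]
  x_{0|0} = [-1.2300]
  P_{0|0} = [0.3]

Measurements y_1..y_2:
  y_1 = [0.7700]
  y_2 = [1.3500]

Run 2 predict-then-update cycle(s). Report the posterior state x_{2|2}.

x_post = [-1.1459]

step 1: x^-=[-1.2300]  P^-=[0.5800]  H_jac=[-2.4600]  S=[3.7399]  K=[-0.3815]  nu=[-0.7429]  x^+=[-0.9466]  P^+=[0.0357]
step 2: x^-=[-0.9466]  P^-=[0.3157]  H_jac=[-1.8932]  S=[1.3614]  K=[-0.4390]  nu=[0.4540]  x^+=[-1.1459]  P^+=[0.0533]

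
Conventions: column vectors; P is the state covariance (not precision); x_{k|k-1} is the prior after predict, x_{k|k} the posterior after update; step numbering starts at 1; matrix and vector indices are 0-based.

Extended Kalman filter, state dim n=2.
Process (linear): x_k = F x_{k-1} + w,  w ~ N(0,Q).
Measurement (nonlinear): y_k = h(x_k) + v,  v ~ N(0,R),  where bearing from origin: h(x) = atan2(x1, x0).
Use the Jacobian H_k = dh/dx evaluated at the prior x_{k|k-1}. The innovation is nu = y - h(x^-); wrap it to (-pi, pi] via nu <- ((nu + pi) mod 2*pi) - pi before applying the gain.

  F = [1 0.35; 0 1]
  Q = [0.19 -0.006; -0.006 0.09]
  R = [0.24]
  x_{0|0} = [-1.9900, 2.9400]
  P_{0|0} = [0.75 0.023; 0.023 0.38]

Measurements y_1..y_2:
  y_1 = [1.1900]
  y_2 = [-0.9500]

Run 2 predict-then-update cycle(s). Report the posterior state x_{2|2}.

step 1: x^-=[-0.9610, 2.9400]  P^-=[1.0027 0.1500; 0.1500 0.4700]  H_jac=[-0.3073 -0.1004]  S=[0.3487]  K=[-0.9269; -0.2676]  nu=[-0.6967]  x^+=[-0.3152, 3.1264]  P^+=[0.7031 0.0635; 0.0635 0.4450]
step 2: x^-=[0.7790, 3.1264]  P^-=[0.9921 0.2133; 0.2133 0.5350]  H_jac=[-0.3012 0.0750]  S=[0.3233]  K=[-0.8745; -0.0745]  nu=[-2.2766]  x^+=[2.7699, 3.2960]  P^+=[0.7448 0.1922; 0.1922 0.5332]

x_post = [2.7699, 3.2960]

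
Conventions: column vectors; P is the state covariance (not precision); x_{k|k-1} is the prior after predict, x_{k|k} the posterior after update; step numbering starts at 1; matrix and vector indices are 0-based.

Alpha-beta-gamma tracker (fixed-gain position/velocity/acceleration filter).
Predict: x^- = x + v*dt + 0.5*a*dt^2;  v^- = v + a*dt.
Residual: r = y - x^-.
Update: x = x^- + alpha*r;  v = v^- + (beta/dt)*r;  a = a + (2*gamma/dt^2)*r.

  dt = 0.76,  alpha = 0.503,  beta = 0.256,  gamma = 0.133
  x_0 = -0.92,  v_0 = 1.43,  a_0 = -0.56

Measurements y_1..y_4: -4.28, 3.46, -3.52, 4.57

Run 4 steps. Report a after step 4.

a_post = 2.1877

step 1: x_pred=0.0051  r=-4.2851  x^+=-2.1503  v^+=-0.4390  a^+=-2.5334
step 2: x_pred=-3.2156  r=6.6756  x^+=0.1422  v^+=-0.1157  a^+=0.5409
step 3: x_pred=0.2105  r=-3.7305  x^+=-1.6660  v^+=-0.9612  a^+=-1.1771
step 4: x_pred=-2.7364  r=7.3064  x^+=0.9387  v^+=0.6053  a^+=2.1877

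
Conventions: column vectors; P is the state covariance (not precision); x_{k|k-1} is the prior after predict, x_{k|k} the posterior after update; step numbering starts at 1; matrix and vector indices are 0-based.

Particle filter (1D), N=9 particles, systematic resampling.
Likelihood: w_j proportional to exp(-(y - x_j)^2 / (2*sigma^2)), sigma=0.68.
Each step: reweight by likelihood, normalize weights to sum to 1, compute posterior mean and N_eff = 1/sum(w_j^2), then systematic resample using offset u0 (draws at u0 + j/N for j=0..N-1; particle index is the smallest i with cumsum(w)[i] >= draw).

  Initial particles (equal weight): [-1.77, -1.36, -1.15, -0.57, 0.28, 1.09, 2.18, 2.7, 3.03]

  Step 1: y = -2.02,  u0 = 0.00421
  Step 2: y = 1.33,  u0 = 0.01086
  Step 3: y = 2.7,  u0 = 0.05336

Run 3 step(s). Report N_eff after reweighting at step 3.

N_eff = 6.6292

step 1: w=[0.4437, 0.2964, 0.2094, 0.0489, 0.0016, 0.0000, 0.0000, 0.0000, 0.0000]  mean=-1.4567  Neff=3.0212  idx=[0, 0, 0, 0, 1, 1, 1, 2, 2]
step 2: w=[0.0079, 0.0079, 0.0079, 0.0079, 0.1023, 0.1023, 0.1023, 0.3309, 0.3309]  mean=-1.2339  Neff=3.9907  idx=[1, 4, 5, 7, 7, 7, 8, 8, 8]
step 3: w=[0.0006, 0.0262, 0.0262, 0.1578, 0.1578, 0.1578, 0.1578, 0.1578, 0.1578]  mean=-1.1614  Neff=6.6292  idx=[3, 3, 4, 5, 5, 6, 7, 7, 8]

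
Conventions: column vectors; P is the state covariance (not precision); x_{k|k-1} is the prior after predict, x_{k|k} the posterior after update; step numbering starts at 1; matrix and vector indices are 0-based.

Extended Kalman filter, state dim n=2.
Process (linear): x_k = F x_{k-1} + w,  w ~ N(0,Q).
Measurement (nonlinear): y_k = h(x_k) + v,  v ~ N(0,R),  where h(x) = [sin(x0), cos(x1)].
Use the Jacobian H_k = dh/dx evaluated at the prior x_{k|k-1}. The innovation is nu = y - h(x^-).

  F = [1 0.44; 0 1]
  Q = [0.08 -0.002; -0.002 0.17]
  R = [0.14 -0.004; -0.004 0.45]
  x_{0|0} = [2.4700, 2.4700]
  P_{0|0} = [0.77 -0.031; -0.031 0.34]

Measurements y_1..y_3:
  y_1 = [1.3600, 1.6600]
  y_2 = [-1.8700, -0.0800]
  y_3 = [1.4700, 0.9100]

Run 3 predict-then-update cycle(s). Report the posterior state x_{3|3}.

step 1: x^-=[3.5568, 2.4700]  P^-=[0.8885 0.1166; 0.1166 0.5100]  H_jac=[-0.9150 0.0000; 0.0000 -0.6222]  S=[0.8840 0.0624; 0.0624 0.6475]  K=[-0.9181 -0.0236; -0.0867 -0.4818]  nu=[1.7634, 2.4428]  x^+=[1.8802, 1.1402]  P^+=[0.1404 0.0112; 0.0112 0.3479]
step 2: x^-=[2.3819, 1.1402]  P^-=[0.2975 0.1622; 0.1622 0.5179]  H_jac=[-0.7250 0.0000; 0.0000 -0.9087]  S=[0.2964 0.1029; 0.1029 0.8776]  K=[-0.6979 -0.0862; -0.2196 -0.5105]  nu=[-2.5587, -0.4974]  x^+=[4.2104, 1.9561]  P^+=[0.1343 0.0396; 0.0396 0.2518]
step 3: x^-=[5.0711, 1.9561]  P^-=[0.2979 0.1484; 0.1484 0.4218]  H_jac=[0.3511 0.0000; 0.0000 -0.9267]  S=[0.1767 -0.0523; -0.0523 0.8122]  K=[0.5522 -0.1338; 0.1554 -0.4713]  nu=[2.4063, 1.2858]  x^+=[6.2279, 1.7241]  P^+=[0.2217 0.0673; 0.0673 0.2295]

x_post = [6.2279, 1.7241]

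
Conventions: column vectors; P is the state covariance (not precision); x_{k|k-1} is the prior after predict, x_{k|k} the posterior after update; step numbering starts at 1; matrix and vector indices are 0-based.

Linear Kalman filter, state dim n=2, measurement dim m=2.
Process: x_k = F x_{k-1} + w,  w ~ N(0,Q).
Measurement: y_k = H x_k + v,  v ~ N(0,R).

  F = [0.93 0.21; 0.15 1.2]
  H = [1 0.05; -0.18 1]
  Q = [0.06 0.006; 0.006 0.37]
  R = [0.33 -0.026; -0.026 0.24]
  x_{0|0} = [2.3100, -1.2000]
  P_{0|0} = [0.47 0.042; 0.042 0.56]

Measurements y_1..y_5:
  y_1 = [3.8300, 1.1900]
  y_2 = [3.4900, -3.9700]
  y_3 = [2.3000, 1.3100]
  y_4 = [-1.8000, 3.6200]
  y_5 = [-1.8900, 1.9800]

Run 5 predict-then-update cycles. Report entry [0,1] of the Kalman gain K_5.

K[0,1] = 0.0443

step 1: x^-=[1.8963, -1.0935]  P^-=[0.5076 0.2609; 0.2609 1.2021]  S=[0.8667 0.2013; 0.2013 1.3646]  K=[0.5922 0.0369; 0.1799 0.8199]  nu=[1.9884, 2.6248]  x^+=[3.1705, 1.4165]  P^+=[0.1930 0.0282; 0.0282 0.1972]
step 2: x^-=[3.2461, 2.1754]  P^-=[0.2467 0.1150; 0.1150 0.6684]  S=[0.5898 0.0770; 0.0770 0.8750]  K=[0.4223 0.0435; 0.1568 0.7265]  nu=[0.1352, -5.5611]  x^+=[3.0611, -1.8433]  P^+=[0.1370 0.0241; 0.0241 0.1746]
step 3: x^-=[2.4598, -1.7528]  P^-=[0.1956 0.0968; 0.0968 0.6332]  S=[0.5369 0.0664; 0.0664 0.8447]  K=[0.3679 0.0440; 0.1506 0.7172]  nu=[-0.0721, 3.5055]  x^+=[2.5875, 0.7504]  P^+=[0.1192 0.0224; 0.0224 0.1722]
step 4: x^-=[2.5639, 1.2886]  P^-=[0.1794 0.0918; 0.0918 0.6288]  S=[0.5202 0.0641; 0.0641 0.8416]  K=[0.3483 0.0442; 0.1486 0.7162]  nu=[-4.4284, 2.7929]  x^+=[1.1448, 2.6308]  P^+=[0.1127 0.0218; 0.0218 0.1720]
step 5: x^-=[1.6171, 3.3286]  P^-=[0.1736 0.0901; 0.0901 0.6280]  S=[0.5142 0.0634; 0.0634 0.8412]  K=[0.3409 0.0443; 0.1479 0.7161]  nu=[-3.6736, -1.0576]  x^+=[0.3180, 2.0278]  P^+=[0.1103 0.0216; 0.0216 0.1719]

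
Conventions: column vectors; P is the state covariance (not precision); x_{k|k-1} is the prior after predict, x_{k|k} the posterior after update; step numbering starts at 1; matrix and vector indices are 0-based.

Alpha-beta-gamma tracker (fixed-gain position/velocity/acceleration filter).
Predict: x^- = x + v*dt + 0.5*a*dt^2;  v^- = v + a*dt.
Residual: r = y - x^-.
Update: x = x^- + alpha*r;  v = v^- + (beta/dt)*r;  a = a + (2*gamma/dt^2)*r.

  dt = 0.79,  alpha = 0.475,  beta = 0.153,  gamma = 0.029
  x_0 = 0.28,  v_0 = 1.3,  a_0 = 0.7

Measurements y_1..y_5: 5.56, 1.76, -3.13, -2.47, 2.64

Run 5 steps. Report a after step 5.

a_post = -0.4575

step 1: x_pred=1.5254  r=4.0346  x^+=3.4419  v^+=2.6344  a^+=1.0749
step 2: x_pred=5.8584  r=-4.0984  x^+=3.9117  v^+=2.6898  a^+=0.6941
step 3: x_pred=6.2532  r=-9.3832  x^+=1.7962  v^+=1.4209  a^+=-0.1780
step 4: x_pred=2.8632  r=-5.3332  x^+=0.3299  v^+=0.2474  a^+=-0.6736
step 5: x_pred=0.3152  r=2.3248  x^+=1.4195  v^+=0.1655  a^+=-0.4575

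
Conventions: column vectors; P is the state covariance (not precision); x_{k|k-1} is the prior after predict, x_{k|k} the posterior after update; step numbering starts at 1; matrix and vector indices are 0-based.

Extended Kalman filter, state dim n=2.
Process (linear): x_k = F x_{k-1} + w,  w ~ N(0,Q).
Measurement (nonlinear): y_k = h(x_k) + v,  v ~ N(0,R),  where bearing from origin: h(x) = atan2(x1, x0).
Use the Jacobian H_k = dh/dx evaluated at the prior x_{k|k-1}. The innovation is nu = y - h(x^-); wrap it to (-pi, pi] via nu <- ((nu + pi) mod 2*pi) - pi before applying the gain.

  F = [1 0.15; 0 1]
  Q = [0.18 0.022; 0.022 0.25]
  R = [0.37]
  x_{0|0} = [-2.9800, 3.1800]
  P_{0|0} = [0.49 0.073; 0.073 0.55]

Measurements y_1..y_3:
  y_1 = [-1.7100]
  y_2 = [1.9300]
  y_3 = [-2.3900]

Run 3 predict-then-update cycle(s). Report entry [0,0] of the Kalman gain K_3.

K[0,0] = -0.5655

step 1: x^-=[-2.5030, 3.1800]  P^-=[0.7043 0.1775; 0.1775 0.8000]  H_jac=[-0.1942 -0.1528]  S=[0.4258]  K=[-0.3849; -0.3681]  nu=[2.3356]  x^+=[-3.4019, 2.3203]  P^+=[0.6412 0.1172; 0.1172 0.7423]
step 2: x^-=[-3.0539, 2.3203]  P^-=[0.8731 0.2505; 0.2505 0.9923]  H_jac=[-0.1577 -0.2076]  S=[0.4509]  K=[-0.4208; -0.5445]  nu=[-0.5619]  x^+=[-2.8175, 2.6262]  P^+=[0.7932 0.1472; 0.1472 0.8586]
step 3: x^-=[-2.4236, 2.6262]  P^-=[1.0367 0.2980; 0.2980 1.1086]  H_jac=[-0.2056 -0.1898]  S=[0.4770]  K=[-0.5655; -0.5695]  nu=[1.5771]  x^+=[-3.3154, 1.7280]  P^+=[0.8842 0.1444; 0.1444 0.9539]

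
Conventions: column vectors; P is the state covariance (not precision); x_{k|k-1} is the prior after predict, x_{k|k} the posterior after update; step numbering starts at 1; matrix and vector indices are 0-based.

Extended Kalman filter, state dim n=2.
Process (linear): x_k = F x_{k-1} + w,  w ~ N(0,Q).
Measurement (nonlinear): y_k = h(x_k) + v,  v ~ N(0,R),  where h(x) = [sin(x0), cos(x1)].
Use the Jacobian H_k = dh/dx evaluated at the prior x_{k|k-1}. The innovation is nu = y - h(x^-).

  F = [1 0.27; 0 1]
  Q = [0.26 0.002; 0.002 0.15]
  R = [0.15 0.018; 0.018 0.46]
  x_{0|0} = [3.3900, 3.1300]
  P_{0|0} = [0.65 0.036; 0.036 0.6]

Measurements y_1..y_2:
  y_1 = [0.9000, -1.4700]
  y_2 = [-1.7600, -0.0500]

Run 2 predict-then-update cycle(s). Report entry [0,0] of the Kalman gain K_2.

K[0,0] = -0.8956

step 1: x^-=[4.2351, 3.1300]  P^-=[0.9732 0.2000; 0.2000 0.7500]  H_jac=[-0.4594 0.0000; 0.0000 -0.0116]  S=[0.3554 0.0191; 0.0191 0.4601]  K=[-1.2605 0.0472; -0.2581 -0.0082]  nu=[1.7882, -0.4701]  x^+=[1.9588, 2.6723]  P^+=[0.4098 0.0846; 0.0846 0.7262]
step 2: x^-=[2.6803, 2.6723]  P^-=[0.7684 0.2827; 0.2827 0.8762]  H_jac=[-0.8955 0.0000; 0.0000 -0.4522]  S=[0.7661 0.1325; 0.1325 0.6392]  K=[-0.8956 -0.0144; -0.2315 -0.5719]  nu=[-2.2051, 0.8419]  x^+=[4.6431, 2.7013]  P^+=[0.1503 0.0503; 0.0503 0.5910]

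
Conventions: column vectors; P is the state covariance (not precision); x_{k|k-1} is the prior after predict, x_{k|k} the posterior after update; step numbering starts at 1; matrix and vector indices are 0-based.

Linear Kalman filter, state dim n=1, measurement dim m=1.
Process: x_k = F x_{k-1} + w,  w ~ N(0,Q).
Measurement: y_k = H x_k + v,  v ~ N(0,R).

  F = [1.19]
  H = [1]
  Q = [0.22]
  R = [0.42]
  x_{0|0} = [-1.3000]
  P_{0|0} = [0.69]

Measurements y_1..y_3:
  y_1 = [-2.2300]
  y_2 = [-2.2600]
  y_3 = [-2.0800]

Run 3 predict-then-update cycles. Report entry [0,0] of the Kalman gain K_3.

K[0,0] = 0.5815

step 1: x^-=[-1.5470]  P^-=[1.1971]  S=[1.6171]  K=[0.7403]  nu=[-0.6830]  x^+=[-2.0526]  P^+=[0.3109]
step 2: x^-=[-2.4426]  P^-=[0.6603]  S=[1.0803]  K=[0.6112]  nu=[0.1826]  x^+=[-2.3310]  P^+=[0.2567]
step 3: x^-=[-2.7739]  P^-=[0.5835]  S=[1.0035]  K=[0.5815]  nu=[0.6939]  x^+=[-2.3704]  P^+=[0.2442]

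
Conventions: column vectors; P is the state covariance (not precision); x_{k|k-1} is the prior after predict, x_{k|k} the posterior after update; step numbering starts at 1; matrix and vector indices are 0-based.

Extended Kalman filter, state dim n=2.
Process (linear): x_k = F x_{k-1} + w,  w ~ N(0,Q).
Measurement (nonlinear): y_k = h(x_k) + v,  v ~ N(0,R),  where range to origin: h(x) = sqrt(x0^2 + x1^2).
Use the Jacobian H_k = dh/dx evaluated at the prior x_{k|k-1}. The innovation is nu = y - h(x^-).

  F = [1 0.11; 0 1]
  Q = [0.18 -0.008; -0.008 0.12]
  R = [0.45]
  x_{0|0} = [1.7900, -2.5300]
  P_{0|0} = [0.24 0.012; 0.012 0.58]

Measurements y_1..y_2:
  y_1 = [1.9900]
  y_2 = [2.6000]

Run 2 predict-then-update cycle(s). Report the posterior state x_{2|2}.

step 1: x^-=[1.5117, -2.5300]  P^-=[0.4297 0.0678; 0.0678 0.7000]  H_jac=[0.5129 -0.8584]  S=[1.0192]  K=[0.1591; -0.5555]  nu=[-0.9572]  x^+=[1.3594, -1.9983]  P^+=[0.4039 0.1579; 0.1579 0.3855]
step 2: x^-=[1.1396, -1.9983]  P^-=[0.6233 0.1923; 0.1923 0.5055]  H_jac=[0.4954 -0.8687]  S=[0.8189]  K=[0.1730; -0.4199]  nu=[0.2996]  x^+=[1.1914, -2.1241]  P^+=[0.5987 0.2518; 0.2518 0.3611]

x_post = [1.1914, -2.1241]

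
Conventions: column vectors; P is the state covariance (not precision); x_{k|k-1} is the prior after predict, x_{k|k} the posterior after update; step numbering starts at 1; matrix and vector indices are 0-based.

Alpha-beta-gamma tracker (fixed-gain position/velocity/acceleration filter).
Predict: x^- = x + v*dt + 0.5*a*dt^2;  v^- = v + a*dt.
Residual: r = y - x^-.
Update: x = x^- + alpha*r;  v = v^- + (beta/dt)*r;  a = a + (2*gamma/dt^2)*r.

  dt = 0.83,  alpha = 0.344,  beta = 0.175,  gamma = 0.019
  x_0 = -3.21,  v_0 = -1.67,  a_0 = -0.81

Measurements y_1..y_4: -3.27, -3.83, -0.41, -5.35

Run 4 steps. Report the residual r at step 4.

resid = 0.6140

step 1: x_pred=-4.8751  r=1.6051  x^+=-4.3229  v^+=-2.0039  a^+=-0.7215
step 2: x_pred=-6.2347  r=2.4047  x^+=-5.4075  v^+=-2.0957  a^+=-0.5888
step 3: x_pred=-7.3497  r=6.9397  x^+=-4.9624  v^+=-1.1212  a^+=-0.2060
step 4: x_pred=-5.9640  r=0.6140  x^+=-5.7528  v^+=-1.1627  a^+=-0.1722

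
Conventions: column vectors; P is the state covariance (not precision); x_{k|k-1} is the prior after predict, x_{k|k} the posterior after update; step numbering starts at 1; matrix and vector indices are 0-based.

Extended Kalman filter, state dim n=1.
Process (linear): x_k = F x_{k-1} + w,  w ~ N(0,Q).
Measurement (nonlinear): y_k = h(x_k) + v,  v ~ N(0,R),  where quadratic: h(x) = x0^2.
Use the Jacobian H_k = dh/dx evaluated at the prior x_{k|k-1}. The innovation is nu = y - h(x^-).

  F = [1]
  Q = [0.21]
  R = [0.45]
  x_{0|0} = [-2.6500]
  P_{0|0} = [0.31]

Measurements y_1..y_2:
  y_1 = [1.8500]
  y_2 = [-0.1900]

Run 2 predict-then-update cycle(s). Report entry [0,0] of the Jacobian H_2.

step 1: x^-=[-2.6500]  P^-=[0.5200]  H_jac=[-5.3000]  S=[15.0568]  K=[-0.1830]  nu=[-5.1725]  x^+=[-1.7032]  P^+=[0.0155]
step 2: x^-=[-1.7032]  P^-=[0.2255]  H_jac=[-3.4064]  S=[3.0672]  K=[-0.2505]  nu=[-3.0910]  x^+=[-0.9290]  P^+=[0.0331]

H_jac[0,0] = -3.4064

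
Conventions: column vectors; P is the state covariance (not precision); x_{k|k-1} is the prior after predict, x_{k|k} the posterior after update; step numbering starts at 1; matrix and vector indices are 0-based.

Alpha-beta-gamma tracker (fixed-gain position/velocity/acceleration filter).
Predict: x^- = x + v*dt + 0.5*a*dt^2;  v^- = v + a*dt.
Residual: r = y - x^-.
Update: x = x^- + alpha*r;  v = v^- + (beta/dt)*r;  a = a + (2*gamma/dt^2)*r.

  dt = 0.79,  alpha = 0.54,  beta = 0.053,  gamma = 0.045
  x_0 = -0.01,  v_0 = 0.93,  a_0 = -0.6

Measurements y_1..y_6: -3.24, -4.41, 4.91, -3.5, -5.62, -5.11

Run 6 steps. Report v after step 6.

v_post = -3.0210

step 1: x_pred=0.5375  r=-3.7775  x^+=-1.5024  v^+=0.2026  a^+=-1.1447
step 2: x_pred=-1.6995  r=-2.7105  x^+=-3.1632  v^+=-0.8836  a^+=-1.5356
step 3: x_pred=-4.3404  r=9.2504  x^+=0.6548  v^+=-1.4761  a^+=-0.2016
step 4: x_pred=-0.5743  r=-2.9257  x^+=-2.1542  v^+=-1.8317  a^+=-0.6235
step 5: x_pred=-3.7958  r=-1.8242  x^+=-4.7809  v^+=-2.4467  a^+=-0.8866
step 6: x_pred=-6.9904  r=1.8804  x^+=-5.9750  v^+=-3.0210  a^+=-0.6154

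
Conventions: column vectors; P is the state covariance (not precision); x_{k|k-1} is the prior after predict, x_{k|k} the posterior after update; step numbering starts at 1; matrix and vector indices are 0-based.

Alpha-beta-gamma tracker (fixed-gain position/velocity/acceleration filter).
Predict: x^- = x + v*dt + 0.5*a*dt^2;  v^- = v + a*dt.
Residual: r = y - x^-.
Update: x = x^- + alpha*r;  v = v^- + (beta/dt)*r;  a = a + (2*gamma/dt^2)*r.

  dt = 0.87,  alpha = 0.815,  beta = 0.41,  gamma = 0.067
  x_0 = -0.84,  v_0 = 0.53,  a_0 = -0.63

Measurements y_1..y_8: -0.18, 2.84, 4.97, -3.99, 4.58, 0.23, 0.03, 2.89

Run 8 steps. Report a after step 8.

step 1: x_pred=-0.6173  r=0.4373  x^+=-0.2609  v^+=0.1880  a^+=-0.5526
step 2: x_pred=-0.3065  r=3.1465  x^+=2.2579  v^+=1.1901  a^+=0.0045
step 3: x_pred=3.2950  r=1.6750  x^+=4.6601  v^+=1.9833  a^+=0.3010
step 4: x_pred=6.4995  r=-10.4895  x^+=-2.0494  v^+=-2.6981  a^+=-1.5560
step 5: x_pred=-4.9857  r=9.5657  x^+=2.8103  v^+=0.4561  a^+=0.1375
step 6: x_pred=3.2592  r=-3.0292  x^+=0.7904  v^+=-0.8519  a^+=-0.3988
step 7: x_pred=-0.1017  r=0.1317  x^+=0.0056  v^+=-1.1368  a^+=-0.3755
step 8: x_pred=-1.1255  r=4.0155  x^+=2.1471  v^+=0.4289  a^+=0.3354

a_post = 0.3354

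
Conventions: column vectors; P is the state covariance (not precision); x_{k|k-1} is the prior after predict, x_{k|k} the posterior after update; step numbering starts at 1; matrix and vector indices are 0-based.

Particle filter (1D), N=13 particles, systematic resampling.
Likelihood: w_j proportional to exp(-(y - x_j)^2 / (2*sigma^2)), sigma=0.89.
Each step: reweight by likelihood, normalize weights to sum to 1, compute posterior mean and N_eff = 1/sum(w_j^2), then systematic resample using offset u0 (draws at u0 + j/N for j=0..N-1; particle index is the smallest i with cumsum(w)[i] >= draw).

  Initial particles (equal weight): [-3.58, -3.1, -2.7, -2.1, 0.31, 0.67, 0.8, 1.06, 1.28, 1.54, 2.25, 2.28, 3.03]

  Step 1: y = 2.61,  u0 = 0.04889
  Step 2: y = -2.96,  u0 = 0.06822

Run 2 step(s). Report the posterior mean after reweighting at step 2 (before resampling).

step 1: w=[0.0000, 0.0000, 0.0000, 0.0000, 0.0088, 0.0230, 0.0313, 0.0544, 0.0811, 0.1203, 0.2283, 0.2313, 0.2216]  mean=2.1022  Neff=5.5468  idx=[6, 8, 9, 9, 10, 10, 10, 11, 11, 11, 12, 12, 12]
step 2: w=[0.8832, 0.0782, 0.0186, 0.0186, 0.0002, 0.0002, 0.0002, 0.0002, 0.0002, 0.0002, 0.0000, 0.0000, 0.0000]  mean=0.8671  Neff=1.2709  idx=[0, 0, 0, 0, 0, 0, 0, 0, 0, 0, 0, 1, 3]

post_mean = 0.8671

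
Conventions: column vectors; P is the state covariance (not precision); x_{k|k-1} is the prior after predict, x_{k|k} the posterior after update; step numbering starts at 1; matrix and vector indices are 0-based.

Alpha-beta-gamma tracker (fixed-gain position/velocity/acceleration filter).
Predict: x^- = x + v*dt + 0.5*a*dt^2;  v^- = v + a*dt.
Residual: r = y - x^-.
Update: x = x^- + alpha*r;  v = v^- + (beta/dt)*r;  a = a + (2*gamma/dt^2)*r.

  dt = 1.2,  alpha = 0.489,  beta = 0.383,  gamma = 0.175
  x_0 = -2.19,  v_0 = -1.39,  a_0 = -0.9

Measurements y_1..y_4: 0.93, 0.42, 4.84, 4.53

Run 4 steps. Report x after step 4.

x_post = 6.4357

step 1: x_pred=-4.5060  r=5.4360  x^+=-1.8478  v^+=-0.7350  a^+=0.4212
step 2: x_pred=-2.4265  r=2.8465  x^+=-1.0346  v^+=0.6790  a^+=1.1131
step 3: x_pred=0.5817  r=4.2583  x^+=2.6640  v^+=3.3738  a^+=2.1481
step 4: x_pred=8.2593  r=-3.7293  x^+=6.4357  v^+=4.7613  a^+=1.2417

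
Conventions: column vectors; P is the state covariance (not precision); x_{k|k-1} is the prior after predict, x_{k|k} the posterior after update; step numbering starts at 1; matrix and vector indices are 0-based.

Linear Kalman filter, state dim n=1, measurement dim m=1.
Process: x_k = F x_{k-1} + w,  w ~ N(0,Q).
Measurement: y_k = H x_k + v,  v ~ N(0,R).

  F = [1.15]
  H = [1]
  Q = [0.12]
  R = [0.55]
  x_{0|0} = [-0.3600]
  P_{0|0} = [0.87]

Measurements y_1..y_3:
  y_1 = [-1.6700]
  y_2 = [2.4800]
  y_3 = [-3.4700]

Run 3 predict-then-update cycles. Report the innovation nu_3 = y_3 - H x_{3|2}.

step 1: x^-=[-0.4140]  P^-=[1.2706]  S=[1.8206]  K=[0.6979]  nu=[-1.2560]  x^+=[-1.2906]  P^+=[0.3838]
step 2: x^-=[-1.4841]  P^-=[0.6276]  S=[1.1776]  K=[0.5330]  nu=[3.9641]  x^+=[0.6286]  P^+=[0.2931]
step 3: x^-=[0.7229]  P^-=[0.5077]  S=[1.0577]  K=[0.4800]  nu=[-4.1929]  x^+=[-1.2896]  P^+=[0.2640]

innov = [-4.1929]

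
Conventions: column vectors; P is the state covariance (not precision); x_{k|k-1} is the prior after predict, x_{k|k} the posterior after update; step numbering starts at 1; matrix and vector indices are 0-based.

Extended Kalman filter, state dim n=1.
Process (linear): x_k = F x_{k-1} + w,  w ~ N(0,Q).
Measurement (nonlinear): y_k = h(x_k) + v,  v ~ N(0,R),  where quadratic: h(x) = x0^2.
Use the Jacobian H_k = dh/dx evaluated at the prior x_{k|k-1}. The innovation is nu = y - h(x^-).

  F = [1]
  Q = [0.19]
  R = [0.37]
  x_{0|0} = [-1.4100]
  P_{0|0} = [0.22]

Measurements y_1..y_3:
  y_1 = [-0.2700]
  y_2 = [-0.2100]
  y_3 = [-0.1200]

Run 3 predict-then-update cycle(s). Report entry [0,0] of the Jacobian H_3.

step 1: x^-=[-1.4100]  P^-=[0.4100]  H_jac=[-2.8200]  S=[3.6305]  K=[-0.3185]  nu=[-2.2581]  x^+=[-0.6909]  P^+=[0.0418]
step 2: x^-=[-0.6909]  P^-=[0.2318]  H_jac=[-1.3817]  S=[0.8125]  K=[-0.3942]  nu=[-0.6873]  x^+=[-0.4200]  P^+=[0.1055]
step 3: x^-=[-0.4200]  P^-=[0.2955]  H_jac=[-0.8399]  S=[0.5785]  K=[-0.4291]  nu=[-0.2964]  x^+=[-0.2928]  P^+=[0.1890]

H_jac[0,0] = -0.8399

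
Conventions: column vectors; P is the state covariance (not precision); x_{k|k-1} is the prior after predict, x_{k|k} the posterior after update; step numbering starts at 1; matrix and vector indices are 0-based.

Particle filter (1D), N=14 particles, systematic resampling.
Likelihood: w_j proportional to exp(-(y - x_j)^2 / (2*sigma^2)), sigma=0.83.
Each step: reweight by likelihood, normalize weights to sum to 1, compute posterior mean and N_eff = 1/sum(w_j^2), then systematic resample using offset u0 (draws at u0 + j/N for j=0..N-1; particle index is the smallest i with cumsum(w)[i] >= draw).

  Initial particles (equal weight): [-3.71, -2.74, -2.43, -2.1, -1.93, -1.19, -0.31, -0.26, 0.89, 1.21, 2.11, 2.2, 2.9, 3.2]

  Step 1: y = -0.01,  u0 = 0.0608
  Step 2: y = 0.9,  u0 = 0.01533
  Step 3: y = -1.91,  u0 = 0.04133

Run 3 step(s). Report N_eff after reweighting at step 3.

step 1: w=[0.0000, 0.0013, 0.0043, 0.0125, 0.0206, 0.1086, 0.2796, 0.2852, 0.1658, 0.1013, 0.0114, 0.0086, 0.0006, 0.0002]  mean=-0.0545  Neff=4.7657  idx=[5, 5, 6, 6, 6, 6, 7, 7, 7, 7, 8, 8, 9, 10]
step 2: w=[0.0067, 0.0067, 0.0553, 0.0553, 0.0553, 0.0553, 0.0602, 0.0602, 0.0602, 0.0602, 0.1600, 0.1600, 0.1492, 0.0553]  mean=0.4347  Neff=9.6770  idx=[2, 3, 4, 5, 7, 8, 9, 10, 10, 11, 11, 12, 12, 12]
step 3: w=[0.1477, 0.1477, 0.1477, 0.1477, 0.1313, 0.1313, 0.1313, 0.0032, 0.0032, 0.0032, 0.0032, 0.0008, 0.0008, 0.0008]  mean=-0.2713  Neff=7.1919  idx=[0, 0, 1, 1, 2, 2, 3, 3, 4, 4, 5, 5, 6, 6]

N_eff = 7.1919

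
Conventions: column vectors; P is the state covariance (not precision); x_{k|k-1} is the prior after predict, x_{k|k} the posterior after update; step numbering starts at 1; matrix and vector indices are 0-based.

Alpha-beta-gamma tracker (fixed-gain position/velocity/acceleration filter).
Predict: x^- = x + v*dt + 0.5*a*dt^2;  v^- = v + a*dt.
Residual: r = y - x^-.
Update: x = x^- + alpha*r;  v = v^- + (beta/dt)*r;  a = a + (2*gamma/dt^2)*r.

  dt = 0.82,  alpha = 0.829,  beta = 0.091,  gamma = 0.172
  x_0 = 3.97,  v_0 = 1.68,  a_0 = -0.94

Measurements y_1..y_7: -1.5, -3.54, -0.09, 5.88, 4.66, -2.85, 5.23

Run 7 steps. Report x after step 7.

step 1: x_pred=5.0316  r=-6.5316  x^+=-0.3831  v^+=0.1844  a^+=-4.2816
step 2: x_pred=-1.6714  r=-1.8686  x^+=-3.2205  v^+=-3.5339  a^+=-5.2375
step 3: x_pred=-7.8791  r=7.7891  x^+=-1.4219  v^+=-6.9643  a^+=-1.2526
step 4: x_pred=-7.5538  r=13.4338  x^+=3.5828  v^+=-6.5006  a^+=5.6201
step 5: x_pred=0.1418  r=4.5182  x^+=3.8874  v^+=-1.3907  a^+=7.9316
step 6: x_pred=5.4136  r=-8.2636  x^+=-1.4369  v^+=4.1961  a^+=3.7039
step 7: x_pred=3.2492  r=1.9808  x^+=4.8913  v^+=7.4532  a^+=4.7173

x_post = 4.8913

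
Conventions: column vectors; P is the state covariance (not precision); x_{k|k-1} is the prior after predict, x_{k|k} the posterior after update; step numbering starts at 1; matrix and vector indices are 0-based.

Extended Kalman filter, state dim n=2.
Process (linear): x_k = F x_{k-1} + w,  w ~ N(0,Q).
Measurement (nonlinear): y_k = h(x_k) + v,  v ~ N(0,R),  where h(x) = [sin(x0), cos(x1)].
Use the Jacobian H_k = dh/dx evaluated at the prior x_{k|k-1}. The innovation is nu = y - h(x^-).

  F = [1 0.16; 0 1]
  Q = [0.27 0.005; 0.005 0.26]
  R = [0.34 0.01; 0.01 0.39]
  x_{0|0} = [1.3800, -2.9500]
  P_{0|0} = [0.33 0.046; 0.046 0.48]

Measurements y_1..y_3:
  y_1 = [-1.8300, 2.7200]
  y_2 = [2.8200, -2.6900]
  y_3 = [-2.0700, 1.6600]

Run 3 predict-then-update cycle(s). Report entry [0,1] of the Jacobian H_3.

step 1: x^-=[0.9080, -2.9500]  P^-=[0.6270 0.1278; 0.1278 0.7400]  H_jac=[0.6153 0.0000; 0.0000 0.1904]  S=[0.5774 0.0250; 0.0250 0.4168]  K=[0.6674 0.0184; 0.1219 0.3308]  nu=[-2.6183, 3.7017]  x^+=[-0.7713, -2.0448]  P^+=[0.3691 0.0727; 0.0727 0.6838]
step 2: x^-=[-1.0985, -2.0448]  P^-=[0.6798 0.1871; 0.1871 0.9438]  H_jac=[0.4549 0.0000; 0.0000 0.8898]  S=[0.4807 0.0857; 0.0857 1.1372]  K=[0.6257 0.0992; 0.0460 0.7350]  nu=[3.7105, -2.2336]  x^+=[1.0015, -3.5158]  P^+=[0.4698 0.0505; 0.0505 0.3227]
step 3: x^-=[0.4390, -3.5158]  P^-=[0.7642 0.1072; 0.1072 0.5827]  H_jac=[0.9052 0.0000; 0.0000 -0.3655]  S=[0.9662 -0.0255; -0.0255 0.4678]  K=[0.7148 -0.0448; 0.0885 -0.4504]  nu=[-2.4951, 2.5908]  x^+=[-1.4606, -4.9036]  P^+=[0.2680 0.0283; 0.0283 0.4782]

H_jac[0,1] = 0.0000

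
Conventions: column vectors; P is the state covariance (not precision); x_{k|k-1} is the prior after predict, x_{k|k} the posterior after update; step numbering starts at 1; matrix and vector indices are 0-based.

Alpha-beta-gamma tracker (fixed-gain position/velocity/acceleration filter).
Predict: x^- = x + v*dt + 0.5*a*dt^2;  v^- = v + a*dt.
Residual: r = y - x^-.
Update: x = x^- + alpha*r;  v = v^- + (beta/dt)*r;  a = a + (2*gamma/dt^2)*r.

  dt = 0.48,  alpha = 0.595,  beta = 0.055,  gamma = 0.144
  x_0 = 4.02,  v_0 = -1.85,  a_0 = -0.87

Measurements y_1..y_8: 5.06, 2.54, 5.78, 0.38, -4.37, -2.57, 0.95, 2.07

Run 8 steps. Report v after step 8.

step 1: x_pred=3.0318  r=2.0282  x^+=4.2386  v^+=-2.0352  a^+=1.6653
step 2: x_pred=3.4535  r=-0.9135  x^+=2.9100  v^+=-1.3405  a^+=0.5234
step 3: x_pred=2.3268  r=3.4532  x^+=4.3815  v^+=-0.6936  a^+=4.8399
step 4: x_pred=4.6061  r=-4.2261  x^+=2.0916  v^+=1.1453  a^+=-0.4427
step 5: x_pred=2.5903  r=-6.9603  x^+=-1.5511  v^+=0.1352  a^+=-9.1431
step 6: x_pred=-2.5395  r=-0.0305  x^+=-2.5576  v^+=-4.2569  a^+=-9.1813
step 7: x_pred=-5.6586  r=6.6086  x^+=-1.7265  v^+=-7.9067  a^+=-0.9205
step 8: x_pred=-5.6277  r=7.6977  x^+=-1.0476  v^+=-7.4665  a^+=8.7017

v_post = -7.4665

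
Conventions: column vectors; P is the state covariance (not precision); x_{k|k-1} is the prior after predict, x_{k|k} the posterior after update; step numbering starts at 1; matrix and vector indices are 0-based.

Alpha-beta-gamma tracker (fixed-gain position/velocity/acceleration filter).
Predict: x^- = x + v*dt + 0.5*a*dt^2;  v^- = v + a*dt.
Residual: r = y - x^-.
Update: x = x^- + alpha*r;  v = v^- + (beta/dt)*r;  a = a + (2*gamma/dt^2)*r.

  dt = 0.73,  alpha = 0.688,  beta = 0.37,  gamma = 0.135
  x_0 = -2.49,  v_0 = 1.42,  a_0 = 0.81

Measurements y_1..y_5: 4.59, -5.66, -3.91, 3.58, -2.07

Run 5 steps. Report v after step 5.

v_post = -1.1700

step 1: x_pred=-1.2376  r=5.8276  x^+=2.7718  v^+=4.9650  a^+=3.7626
step 2: x_pred=7.3988  r=-13.0588  x^+=-1.5857  v^+=1.0929  a^+=-2.8538
step 3: x_pred=-1.5483  r=-2.3617  x^+=-3.1731  v^+=-2.1874  a^+=-4.0504
step 4: x_pred=-5.8492  r=9.4292  x^+=0.6381  v^+=-0.3650  a^+=0.7270
step 5: x_pred=0.5653  r=-2.6353  x^+=-1.2478  v^+=-1.1700  a^+=-0.6082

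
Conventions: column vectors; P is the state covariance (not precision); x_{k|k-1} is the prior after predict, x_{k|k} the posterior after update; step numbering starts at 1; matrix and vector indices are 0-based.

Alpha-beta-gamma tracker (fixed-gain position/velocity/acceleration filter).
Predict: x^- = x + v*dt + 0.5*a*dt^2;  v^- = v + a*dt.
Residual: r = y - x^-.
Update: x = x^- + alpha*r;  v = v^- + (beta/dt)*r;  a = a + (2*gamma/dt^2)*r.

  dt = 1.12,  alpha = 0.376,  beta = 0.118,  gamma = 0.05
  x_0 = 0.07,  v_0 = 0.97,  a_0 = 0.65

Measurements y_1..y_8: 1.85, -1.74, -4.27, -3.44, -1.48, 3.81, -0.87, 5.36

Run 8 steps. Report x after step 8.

x_post = -0.3722

step 1: x_pred=1.5641  r=0.2859  x^+=1.6716  v^+=1.7281  a^+=0.6728
step 2: x_pred=4.0291  r=-5.7691  x^+=1.8599  v^+=1.8738  a^+=0.2129
step 3: x_pred=4.0921  r=-8.3621  x^+=0.9480  v^+=1.2313  a^+=-0.4537
step 4: x_pred=2.0424  r=-5.4824  x^+=-0.0190  v^+=0.1455  a^+=-0.8908
step 5: x_pred=-0.4148  r=-1.0652  x^+=-0.8153  v^+=-0.9644  a^+=-0.9757
step 6: x_pred=-2.5074  r=6.3174  x^+=-0.1321  v^+=-1.3917  a^+=-0.4721
step 7: x_pred=-1.9868  r=1.1168  x^+=-1.5669  v^+=-1.8027  a^+=-0.3831
step 8: x_pred=-3.8262  r=9.1862  x^+=-0.3722  v^+=-1.2639  a^+=0.3493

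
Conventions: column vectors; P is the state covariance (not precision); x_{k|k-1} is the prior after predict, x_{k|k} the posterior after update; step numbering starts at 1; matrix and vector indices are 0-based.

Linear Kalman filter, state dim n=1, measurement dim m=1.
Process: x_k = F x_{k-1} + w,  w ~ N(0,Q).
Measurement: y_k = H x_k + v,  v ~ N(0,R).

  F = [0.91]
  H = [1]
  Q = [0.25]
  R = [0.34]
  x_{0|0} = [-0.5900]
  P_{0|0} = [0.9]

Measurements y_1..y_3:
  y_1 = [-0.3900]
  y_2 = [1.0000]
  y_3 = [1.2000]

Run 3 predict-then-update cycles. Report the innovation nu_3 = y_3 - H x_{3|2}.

step 1: x^-=[-0.5369]  P^-=[0.9953]  S=[1.3353]  K=[0.7454]  nu=[0.1469]  x^+=[-0.4274]  P^+=[0.2534]
step 2: x^-=[-0.3889]  P^-=[0.4599]  S=[0.7999]  K=[0.5749]  nu=[1.3889]  x^+=[0.4096]  P^+=[0.1955]
step 3: x^-=[0.3727]  P^-=[0.4119]  S=[0.7519]  K=[0.5478]  nu=[0.8273]  x^+=[0.8259]  P^+=[0.1863]

innov = [0.8273]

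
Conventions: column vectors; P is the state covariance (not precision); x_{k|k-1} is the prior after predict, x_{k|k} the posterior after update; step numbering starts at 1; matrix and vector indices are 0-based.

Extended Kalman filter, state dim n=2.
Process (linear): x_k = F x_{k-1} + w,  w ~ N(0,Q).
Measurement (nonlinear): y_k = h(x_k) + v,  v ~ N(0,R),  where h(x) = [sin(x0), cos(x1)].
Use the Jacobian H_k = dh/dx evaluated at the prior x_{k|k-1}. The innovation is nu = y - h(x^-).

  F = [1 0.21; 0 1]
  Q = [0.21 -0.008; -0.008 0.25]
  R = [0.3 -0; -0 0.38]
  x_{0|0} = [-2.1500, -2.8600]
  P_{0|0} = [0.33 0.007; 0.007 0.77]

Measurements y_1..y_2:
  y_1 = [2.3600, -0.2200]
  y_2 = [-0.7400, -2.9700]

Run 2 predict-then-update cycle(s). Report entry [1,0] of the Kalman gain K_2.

step 1: x^-=[-2.7506, -2.8600]  P^-=[0.5769 0.1607; 0.1607 1.0200]  H_jac=[-0.9245 0.0000; 0.0000 0.2779]  S=[0.7931 -0.0413; -0.0413 0.4588]  K=[-0.6706 0.0370; -0.1559 0.6038]  nu=[2.7411, 0.7406]  x^+=[-4.5613, -2.8401]  P^+=[0.2176 0.0506; 0.0506 0.8257]
step 2: x^-=[-5.1577, -2.8401]  P^-=[0.4853 0.2160; 0.2160 1.0757]  H_jac=[0.4308 0.0000; 0.0000 0.2969]  S=[0.3900 0.0276; 0.0276 0.4748]  K=[0.5285 0.1043; 0.1917 0.6615]  nu=[-1.6425, -2.0151]  x^+=[-6.2360, -4.4879]  P^+=[0.3681 0.1335; 0.1335 0.8466]

K[1,0] = 0.1917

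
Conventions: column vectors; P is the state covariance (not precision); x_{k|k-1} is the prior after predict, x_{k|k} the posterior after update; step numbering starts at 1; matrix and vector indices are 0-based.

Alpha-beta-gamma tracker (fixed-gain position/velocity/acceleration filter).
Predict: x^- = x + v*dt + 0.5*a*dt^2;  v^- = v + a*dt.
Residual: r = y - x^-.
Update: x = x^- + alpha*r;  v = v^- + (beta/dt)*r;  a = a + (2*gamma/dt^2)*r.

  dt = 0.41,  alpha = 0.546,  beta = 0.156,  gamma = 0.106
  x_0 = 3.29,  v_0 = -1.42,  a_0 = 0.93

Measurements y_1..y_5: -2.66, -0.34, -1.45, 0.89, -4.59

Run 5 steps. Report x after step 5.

x_post = -3.8360

step 1: x_pred=2.7860  r=-5.4460  x^+=-0.1875  v^+=-3.1108  a^+=-5.9382
step 2: x_pred=-1.9621  r=1.6221  x^+=-1.0764  v^+=-4.9283  a^+=-3.8925
step 3: x_pred=-3.4242  r=1.9742  x^+=-2.3463  v^+=-5.7731  a^+=-1.4028
step 4: x_pred=-4.8311  r=5.7211  x^+=-1.7074  v^+=-4.1714  a^+=5.8125
step 5: x_pred=-2.9291  r=-1.6609  x^+=-3.8360  v^+=-2.4202  a^+=3.7179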